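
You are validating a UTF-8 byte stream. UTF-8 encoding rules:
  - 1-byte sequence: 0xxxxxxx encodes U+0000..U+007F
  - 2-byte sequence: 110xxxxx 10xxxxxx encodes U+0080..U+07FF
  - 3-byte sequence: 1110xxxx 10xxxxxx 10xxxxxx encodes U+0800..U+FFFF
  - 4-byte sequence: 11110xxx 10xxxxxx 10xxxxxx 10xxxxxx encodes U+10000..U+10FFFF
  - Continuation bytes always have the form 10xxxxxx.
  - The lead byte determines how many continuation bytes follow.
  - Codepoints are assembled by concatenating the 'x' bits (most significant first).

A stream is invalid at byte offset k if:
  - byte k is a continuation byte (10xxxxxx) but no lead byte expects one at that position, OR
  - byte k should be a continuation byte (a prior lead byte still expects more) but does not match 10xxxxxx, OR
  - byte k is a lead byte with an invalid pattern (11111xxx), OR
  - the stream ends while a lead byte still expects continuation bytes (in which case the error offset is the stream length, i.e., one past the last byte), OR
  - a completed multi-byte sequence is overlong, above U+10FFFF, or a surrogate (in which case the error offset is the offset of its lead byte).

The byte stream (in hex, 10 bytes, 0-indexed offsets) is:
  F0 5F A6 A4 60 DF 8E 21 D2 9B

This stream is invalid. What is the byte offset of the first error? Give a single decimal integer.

Byte[0]=F0: 4-byte lead, need 3 cont bytes. acc=0x0
Byte[1]=5F: expected 10xxxxxx continuation. INVALID

Answer: 1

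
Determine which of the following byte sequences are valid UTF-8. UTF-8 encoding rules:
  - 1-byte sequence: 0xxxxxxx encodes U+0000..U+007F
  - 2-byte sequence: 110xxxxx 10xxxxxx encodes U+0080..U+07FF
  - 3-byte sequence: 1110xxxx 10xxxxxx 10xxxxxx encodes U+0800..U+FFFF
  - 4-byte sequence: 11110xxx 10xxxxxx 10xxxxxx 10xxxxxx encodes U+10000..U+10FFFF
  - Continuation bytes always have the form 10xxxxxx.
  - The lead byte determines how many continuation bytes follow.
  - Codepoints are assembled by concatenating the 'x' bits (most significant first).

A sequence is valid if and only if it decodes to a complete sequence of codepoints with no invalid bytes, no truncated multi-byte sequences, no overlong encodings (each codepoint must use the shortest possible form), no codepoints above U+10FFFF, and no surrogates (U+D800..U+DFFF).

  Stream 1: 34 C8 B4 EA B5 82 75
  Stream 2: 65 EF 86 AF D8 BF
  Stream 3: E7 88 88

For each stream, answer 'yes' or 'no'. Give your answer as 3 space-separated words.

Stream 1: decodes cleanly. VALID
Stream 2: decodes cleanly. VALID
Stream 3: decodes cleanly. VALID

Answer: yes yes yes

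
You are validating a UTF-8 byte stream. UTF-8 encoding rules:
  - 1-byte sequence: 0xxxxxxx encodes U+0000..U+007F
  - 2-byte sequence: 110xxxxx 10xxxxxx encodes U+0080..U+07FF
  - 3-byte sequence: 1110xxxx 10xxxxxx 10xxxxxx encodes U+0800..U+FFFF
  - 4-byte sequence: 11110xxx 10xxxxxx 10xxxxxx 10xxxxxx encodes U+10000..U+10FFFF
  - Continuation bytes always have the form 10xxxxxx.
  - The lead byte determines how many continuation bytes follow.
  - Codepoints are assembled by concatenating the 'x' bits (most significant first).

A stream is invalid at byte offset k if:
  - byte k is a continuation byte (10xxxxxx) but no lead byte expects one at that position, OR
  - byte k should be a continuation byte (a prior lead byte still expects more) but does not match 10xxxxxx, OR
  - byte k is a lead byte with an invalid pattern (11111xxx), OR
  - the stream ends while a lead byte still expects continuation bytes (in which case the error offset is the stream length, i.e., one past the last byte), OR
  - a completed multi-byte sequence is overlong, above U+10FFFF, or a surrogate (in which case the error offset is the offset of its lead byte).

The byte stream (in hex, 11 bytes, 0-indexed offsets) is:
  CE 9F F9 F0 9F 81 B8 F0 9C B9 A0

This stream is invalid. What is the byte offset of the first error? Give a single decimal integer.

Byte[0]=CE: 2-byte lead, need 1 cont bytes. acc=0xE
Byte[1]=9F: continuation. acc=(acc<<6)|0x1F=0x39F
Completed: cp=U+039F (starts at byte 0)
Byte[2]=F9: INVALID lead byte (not 0xxx/110x/1110/11110)

Answer: 2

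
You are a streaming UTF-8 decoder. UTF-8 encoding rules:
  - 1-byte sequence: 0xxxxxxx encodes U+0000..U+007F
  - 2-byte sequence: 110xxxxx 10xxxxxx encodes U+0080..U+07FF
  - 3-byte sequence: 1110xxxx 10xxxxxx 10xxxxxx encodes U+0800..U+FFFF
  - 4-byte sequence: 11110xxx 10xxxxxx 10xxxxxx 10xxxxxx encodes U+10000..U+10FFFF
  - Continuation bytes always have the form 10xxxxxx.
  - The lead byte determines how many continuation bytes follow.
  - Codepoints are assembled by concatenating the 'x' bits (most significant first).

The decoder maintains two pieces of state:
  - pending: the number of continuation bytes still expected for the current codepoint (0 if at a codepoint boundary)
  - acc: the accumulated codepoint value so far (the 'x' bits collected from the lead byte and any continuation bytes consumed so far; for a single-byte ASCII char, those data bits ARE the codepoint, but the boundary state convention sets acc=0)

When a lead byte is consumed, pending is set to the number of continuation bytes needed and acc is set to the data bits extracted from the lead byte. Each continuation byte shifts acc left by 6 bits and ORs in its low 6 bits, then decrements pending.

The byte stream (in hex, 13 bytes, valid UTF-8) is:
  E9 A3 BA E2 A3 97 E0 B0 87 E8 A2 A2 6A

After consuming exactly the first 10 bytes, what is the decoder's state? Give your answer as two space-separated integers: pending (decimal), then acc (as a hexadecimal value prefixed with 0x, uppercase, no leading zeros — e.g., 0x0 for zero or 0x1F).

Byte[0]=E9: 3-byte lead. pending=2, acc=0x9
Byte[1]=A3: continuation. acc=(acc<<6)|0x23=0x263, pending=1
Byte[2]=BA: continuation. acc=(acc<<6)|0x3A=0x98FA, pending=0
Byte[3]=E2: 3-byte lead. pending=2, acc=0x2
Byte[4]=A3: continuation. acc=(acc<<6)|0x23=0xA3, pending=1
Byte[5]=97: continuation. acc=(acc<<6)|0x17=0x28D7, pending=0
Byte[6]=E0: 3-byte lead. pending=2, acc=0x0
Byte[7]=B0: continuation. acc=(acc<<6)|0x30=0x30, pending=1
Byte[8]=87: continuation. acc=(acc<<6)|0x07=0xC07, pending=0
Byte[9]=E8: 3-byte lead. pending=2, acc=0x8

Answer: 2 0x8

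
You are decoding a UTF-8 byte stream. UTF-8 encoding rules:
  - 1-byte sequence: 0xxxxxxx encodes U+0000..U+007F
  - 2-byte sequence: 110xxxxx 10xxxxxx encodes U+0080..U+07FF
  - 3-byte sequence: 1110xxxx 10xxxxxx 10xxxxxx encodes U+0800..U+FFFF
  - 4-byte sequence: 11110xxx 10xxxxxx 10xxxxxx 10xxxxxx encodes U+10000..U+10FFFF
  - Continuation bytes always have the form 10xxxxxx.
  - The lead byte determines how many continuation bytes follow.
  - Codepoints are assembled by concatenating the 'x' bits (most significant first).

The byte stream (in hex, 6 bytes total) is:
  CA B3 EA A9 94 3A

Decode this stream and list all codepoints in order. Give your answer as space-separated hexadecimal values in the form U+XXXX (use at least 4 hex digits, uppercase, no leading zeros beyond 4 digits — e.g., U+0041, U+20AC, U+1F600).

Byte[0]=CA: 2-byte lead, need 1 cont bytes. acc=0xA
Byte[1]=B3: continuation. acc=(acc<<6)|0x33=0x2B3
Completed: cp=U+02B3 (starts at byte 0)
Byte[2]=EA: 3-byte lead, need 2 cont bytes. acc=0xA
Byte[3]=A9: continuation. acc=(acc<<6)|0x29=0x2A9
Byte[4]=94: continuation. acc=(acc<<6)|0x14=0xAA54
Completed: cp=U+AA54 (starts at byte 2)
Byte[5]=3A: 1-byte ASCII. cp=U+003A

Answer: U+02B3 U+AA54 U+003A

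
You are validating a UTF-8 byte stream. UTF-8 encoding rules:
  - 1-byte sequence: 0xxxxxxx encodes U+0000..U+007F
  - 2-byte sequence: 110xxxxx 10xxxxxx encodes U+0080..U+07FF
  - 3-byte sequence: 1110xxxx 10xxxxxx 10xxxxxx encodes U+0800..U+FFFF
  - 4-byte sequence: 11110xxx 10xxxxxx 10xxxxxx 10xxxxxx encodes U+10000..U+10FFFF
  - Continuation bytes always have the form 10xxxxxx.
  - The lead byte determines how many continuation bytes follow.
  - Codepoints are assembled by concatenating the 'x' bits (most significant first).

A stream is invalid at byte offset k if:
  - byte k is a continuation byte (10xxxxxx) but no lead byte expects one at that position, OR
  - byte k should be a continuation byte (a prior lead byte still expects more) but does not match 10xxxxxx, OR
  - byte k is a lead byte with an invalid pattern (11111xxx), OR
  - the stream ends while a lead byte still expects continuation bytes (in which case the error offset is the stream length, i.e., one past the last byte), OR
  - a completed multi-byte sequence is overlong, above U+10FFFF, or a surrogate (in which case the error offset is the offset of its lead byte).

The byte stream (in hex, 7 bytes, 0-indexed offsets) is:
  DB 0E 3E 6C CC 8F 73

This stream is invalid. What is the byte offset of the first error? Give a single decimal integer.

Byte[0]=DB: 2-byte lead, need 1 cont bytes. acc=0x1B
Byte[1]=0E: expected 10xxxxxx continuation. INVALID

Answer: 1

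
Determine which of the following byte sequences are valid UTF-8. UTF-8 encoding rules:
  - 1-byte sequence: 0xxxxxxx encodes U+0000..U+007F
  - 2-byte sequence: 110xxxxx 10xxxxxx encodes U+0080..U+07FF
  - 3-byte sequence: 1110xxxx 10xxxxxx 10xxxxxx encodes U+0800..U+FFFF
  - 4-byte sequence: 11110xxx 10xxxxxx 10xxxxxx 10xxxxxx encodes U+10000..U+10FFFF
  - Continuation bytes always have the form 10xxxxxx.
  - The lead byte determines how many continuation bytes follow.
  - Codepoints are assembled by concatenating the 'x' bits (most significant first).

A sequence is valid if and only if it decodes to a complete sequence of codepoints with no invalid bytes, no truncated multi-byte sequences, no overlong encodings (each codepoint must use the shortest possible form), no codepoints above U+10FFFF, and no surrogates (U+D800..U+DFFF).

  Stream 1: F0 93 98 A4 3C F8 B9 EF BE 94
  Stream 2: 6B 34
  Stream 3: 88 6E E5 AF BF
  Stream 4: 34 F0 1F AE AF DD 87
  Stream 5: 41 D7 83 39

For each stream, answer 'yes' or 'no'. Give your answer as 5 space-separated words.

Answer: no yes no no yes

Derivation:
Stream 1: error at byte offset 5. INVALID
Stream 2: decodes cleanly. VALID
Stream 3: error at byte offset 0. INVALID
Stream 4: error at byte offset 2. INVALID
Stream 5: decodes cleanly. VALID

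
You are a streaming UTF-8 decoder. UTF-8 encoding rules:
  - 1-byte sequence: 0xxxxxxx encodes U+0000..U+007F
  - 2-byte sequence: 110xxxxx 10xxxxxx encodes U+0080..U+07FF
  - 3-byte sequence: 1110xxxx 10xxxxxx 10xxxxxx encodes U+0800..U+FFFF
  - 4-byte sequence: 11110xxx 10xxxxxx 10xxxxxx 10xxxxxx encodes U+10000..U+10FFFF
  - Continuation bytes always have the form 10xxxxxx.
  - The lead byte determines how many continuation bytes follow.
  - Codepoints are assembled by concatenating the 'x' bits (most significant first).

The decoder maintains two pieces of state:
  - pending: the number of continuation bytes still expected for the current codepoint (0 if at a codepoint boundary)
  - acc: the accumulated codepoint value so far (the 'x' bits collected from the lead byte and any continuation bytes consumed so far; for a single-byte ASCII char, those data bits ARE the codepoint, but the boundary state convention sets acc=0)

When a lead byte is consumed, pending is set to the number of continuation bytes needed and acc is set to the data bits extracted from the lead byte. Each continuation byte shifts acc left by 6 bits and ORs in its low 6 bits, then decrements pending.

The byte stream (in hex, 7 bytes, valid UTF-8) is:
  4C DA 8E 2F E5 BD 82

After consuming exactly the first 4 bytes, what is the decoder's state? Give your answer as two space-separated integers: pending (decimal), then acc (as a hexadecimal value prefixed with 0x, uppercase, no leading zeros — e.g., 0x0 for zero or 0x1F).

Byte[0]=4C: 1-byte. pending=0, acc=0x0
Byte[1]=DA: 2-byte lead. pending=1, acc=0x1A
Byte[2]=8E: continuation. acc=(acc<<6)|0x0E=0x68E, pending=0
Byte[3]=2F: 1-byte. pending=0, acc=0x0

Answer: 0 0x0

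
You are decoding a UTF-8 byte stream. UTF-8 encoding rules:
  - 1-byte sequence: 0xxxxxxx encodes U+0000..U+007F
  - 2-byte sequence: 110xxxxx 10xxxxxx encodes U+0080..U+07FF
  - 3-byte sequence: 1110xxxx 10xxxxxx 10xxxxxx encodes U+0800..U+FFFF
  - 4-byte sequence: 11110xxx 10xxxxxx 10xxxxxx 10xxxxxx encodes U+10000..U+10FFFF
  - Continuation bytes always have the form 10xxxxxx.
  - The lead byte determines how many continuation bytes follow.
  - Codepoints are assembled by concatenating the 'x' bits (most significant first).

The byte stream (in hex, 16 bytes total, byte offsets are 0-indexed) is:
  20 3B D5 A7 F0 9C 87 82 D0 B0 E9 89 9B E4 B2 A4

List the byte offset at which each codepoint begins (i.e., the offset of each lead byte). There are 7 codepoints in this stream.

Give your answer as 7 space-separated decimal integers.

Byte[0]=20: 1-byte ASCII. cp=U+0020
Byte[1]=3B: 1-byte ASCII. cp=U+003B
Byte[2]=D5: 2-byte lead, need 1 cont bytes. acc=0x15
Byte[3]=A7: continuation. acc=(acc<<6)|0x27=0x567
Completed: cp=U+0567 (starts at byte 2)
Byte[4]=F0: 4-byte lead, need 3 cont bytes. acc=0x0
Byte[5]=9C: continuation. acc=(acc<<6)|0x1C=0x1C
Byte[6]=87: continuation. acc=(acc<<6)|0x07=0x707
Byte[7]=82: continuation. acc=(acc<<6)|0x02=0x1C1C2
Completed: cp=U+1C1C2 (starts at byte 4)
Byte[8]=D0: 2-byte lead, need 1 cont bytes. acc=0x10
Byte[9]=B0: continuation. acc=(acc<<6)|0x30=0x430
Completed: cp=U+0430 (starts at byte 8)
Byte[10]=E9: 3-byte lead, need 2 cont bytes. acc=0x9
Byte[11]=89: continuation. acc=(acc<<6)|0x09=0x249
Byte[12]=9B: continuation. acc=(acc<<6)|0x1B=0x925B
Completed: cp=U+925B (starts at byte 10)
Byte[13]=E4: 3-byte lead, need 2 cont bytes. acc=0x4
Byte[14]=B2: continuation. acc=(acc<<6)|0x32=0x132
Byte[15]=A4: continuation. acc=(acc<<6)|0x24=0x4CA4
Completed: cp=U+4CA4 (starts at byte 13)

Answer: 0 1 2 4 8 10 13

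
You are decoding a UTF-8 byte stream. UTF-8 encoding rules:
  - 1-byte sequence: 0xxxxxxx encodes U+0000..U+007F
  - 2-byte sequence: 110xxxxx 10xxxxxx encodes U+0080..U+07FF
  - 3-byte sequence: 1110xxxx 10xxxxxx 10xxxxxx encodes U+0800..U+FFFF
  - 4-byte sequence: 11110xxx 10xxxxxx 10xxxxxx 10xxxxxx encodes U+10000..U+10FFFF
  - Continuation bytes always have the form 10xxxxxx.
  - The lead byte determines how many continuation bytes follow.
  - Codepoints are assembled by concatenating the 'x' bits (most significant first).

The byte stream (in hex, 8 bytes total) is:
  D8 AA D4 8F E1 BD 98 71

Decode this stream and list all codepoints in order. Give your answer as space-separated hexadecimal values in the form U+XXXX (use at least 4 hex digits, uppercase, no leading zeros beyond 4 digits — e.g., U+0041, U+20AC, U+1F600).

Byte[0]=D8: 2-byte lead, need 1 cont bytes. acc=0x18
Byte[1]=AA: continuation. acc=(acc<<6)|0x2A=0x62A
Completed: cp=U+062A (starts at byte 0)
Byte[2]=D4: 2-byte lead, need 1 cont bytes. acc=0x14
Byte[3]=8F: continuation. acc=(acc<<6)|0x0F=0x50F
Completed: cp=U+050F (starts at byte 2)
Byte[4]=E1: 3-byte lead, need 2 cont bytes. acc=0x1
Byte[5]=BD: continuation. acc=(acc<<6)|0x3D=0x7D
Byte[6]=98: continuation. acc=(acc<<6)|0x18=0x1F58
Completed: cp=U+1F58 (starts at byte 4)
Byte[7]=71: 1-byte ASCII. cp=U+0071

Answer: U+062A U+050F U+1F58 U+0071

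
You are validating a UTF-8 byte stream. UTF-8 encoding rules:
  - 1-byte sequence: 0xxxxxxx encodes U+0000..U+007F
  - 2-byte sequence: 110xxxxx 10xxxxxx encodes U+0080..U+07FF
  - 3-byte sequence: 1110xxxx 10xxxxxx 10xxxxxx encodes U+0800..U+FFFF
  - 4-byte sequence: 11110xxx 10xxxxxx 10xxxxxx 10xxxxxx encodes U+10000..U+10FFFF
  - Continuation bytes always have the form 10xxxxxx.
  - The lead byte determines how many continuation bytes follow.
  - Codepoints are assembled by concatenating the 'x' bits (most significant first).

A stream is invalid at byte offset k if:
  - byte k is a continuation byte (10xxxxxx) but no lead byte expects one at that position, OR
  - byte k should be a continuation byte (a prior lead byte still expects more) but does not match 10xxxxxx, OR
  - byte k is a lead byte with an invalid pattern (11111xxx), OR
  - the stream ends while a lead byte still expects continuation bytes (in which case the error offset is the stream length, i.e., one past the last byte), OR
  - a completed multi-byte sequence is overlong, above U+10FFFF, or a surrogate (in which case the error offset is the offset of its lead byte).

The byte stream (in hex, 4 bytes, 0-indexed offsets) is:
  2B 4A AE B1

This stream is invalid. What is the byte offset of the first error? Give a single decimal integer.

Byte[0]=2B: 1-byte ASCII. cp=U+002B
Byte[1]=4A: 1-byte ASCII. cp=U+004A
Byte[2]=AE: INVALID lead byte (not 0xxx/110x/1110/11110)

Answer: 2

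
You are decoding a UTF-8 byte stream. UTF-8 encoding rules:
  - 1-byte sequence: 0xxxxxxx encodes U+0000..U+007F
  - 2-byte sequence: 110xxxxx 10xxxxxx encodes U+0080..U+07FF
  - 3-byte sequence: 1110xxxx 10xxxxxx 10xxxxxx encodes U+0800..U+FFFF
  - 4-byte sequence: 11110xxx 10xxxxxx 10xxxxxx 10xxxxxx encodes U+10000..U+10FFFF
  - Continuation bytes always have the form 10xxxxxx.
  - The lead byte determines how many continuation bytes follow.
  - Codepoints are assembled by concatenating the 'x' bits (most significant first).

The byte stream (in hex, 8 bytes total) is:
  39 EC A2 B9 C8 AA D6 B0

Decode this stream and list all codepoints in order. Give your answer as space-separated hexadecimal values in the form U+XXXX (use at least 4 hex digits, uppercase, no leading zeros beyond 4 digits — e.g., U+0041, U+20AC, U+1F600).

Byte[0]=39: 1-byte ASCII. cp=U+0039
Byte[1]=EC: 3-byte lead, need 2 cont bytes. acc=0xC
Byte[2]=A2: continuation. acc=(acc<<6)|0x22=0x322
Byte[3]=B9: continuation. acc=(acc<<6)|0x39=0xC8B9
Completed: cp=U+C8B9 (starts at byte 1)
Byte[4]=C8: 2-byte lead, need 1 cont bytes. acc=0x8
Byte[5]=AA: continuation. acc=(acc<<6)|0x2A=0x22A
Completed: cp=U+022A (starts at byte 4)
Byte[6]=D6: 2-byte lead, need 1 cont bytes. acc=0x16
Byte[7]=B0: continuation. acc=(acc<<6)|0x30=0x5B0
Completed: cp=U+05B0 (starts at byte 6)

Answer: U+0039 U+C8B9 U+022A U+05B0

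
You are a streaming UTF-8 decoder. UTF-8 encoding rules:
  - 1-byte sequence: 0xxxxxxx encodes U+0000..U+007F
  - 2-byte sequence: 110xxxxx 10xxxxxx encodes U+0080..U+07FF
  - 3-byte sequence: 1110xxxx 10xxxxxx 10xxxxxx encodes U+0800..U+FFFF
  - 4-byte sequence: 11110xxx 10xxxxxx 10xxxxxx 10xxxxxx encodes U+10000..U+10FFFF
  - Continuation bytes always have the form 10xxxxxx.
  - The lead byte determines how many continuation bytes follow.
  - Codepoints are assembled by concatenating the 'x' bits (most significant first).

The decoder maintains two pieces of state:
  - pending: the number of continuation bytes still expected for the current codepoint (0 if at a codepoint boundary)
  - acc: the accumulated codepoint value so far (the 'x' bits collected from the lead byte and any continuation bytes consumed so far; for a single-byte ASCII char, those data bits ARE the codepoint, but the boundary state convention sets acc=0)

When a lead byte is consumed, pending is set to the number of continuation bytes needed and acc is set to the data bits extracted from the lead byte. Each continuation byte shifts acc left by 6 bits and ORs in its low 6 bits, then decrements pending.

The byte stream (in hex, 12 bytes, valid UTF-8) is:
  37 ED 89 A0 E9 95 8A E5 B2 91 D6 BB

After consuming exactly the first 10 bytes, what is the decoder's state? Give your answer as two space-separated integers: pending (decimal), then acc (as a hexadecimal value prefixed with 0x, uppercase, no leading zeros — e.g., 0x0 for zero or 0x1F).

Answer: 0 0x5C91

Derivation:
Byte[0]=37: 1-byte. pending=0, acc=0x0
Byte[1]=ED: 3-byte lead. pending=2, acc=0xD
Byte[2]=89: continuation. acc=(acc<<6)|0x09=0x349, pending=1
Byte[3]=A0: continuation. acc=(acc<<6)|0x20=0xD260, pending=0
Byte[4]=E9: 3-byte lead. pending=2, acc=0x9
Byte[5]=95: continuation. acc=(acc<<6)|0x15=0x255, pending=1
Byte[6]=8A: continuation. acc=(acc<<6)|0x0A=0x954A, pending=0
Byte[7]=E5: 3-byte lead. pending=2, acc=0x5
Byte[8]=B2: continuation. acc=(acc<<6)|0x32=0x172, pending=1
Byte[9]=91: continuation. acc=(acc<<6)|0x11=0x5C91, pending=0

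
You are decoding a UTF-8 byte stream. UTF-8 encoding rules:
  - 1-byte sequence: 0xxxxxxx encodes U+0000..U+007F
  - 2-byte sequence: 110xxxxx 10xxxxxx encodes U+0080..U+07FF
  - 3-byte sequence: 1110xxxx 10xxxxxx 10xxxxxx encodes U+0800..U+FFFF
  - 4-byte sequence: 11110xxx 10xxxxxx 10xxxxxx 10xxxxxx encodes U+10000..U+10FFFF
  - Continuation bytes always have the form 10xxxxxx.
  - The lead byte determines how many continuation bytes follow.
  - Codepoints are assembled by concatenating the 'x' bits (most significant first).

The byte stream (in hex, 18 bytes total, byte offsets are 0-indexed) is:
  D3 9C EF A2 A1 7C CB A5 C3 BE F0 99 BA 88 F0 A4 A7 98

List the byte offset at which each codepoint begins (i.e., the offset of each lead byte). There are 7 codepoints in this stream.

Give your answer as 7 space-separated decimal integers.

Byte[0]=D3: 2-byte lead, need 1 cont bytes. acc=0x13
Byte[1]=9C: continuation. acc=(acc<<6)|0x1C=0x4DC
Completed: cp=U+04DC (starts at byte 0)
Byte[2]=EF: 3-byte lead, need 2 cont bytes. acc=0xF
Byte[3]=A2: continuation. acc=(acc<<6)|0x22=0x3E2
Byte[4]=A1: continuation. acc=(acc<<6)|0x21=0xF8A1
Completed: cp=U+F8A1 (starts at byte 2)
Byte[5]=7C: 1-byte ASCII. cp=U+007C
Byte[6]=CB: 2-byte lead, need 1 cont bytes. acc=0xB
Byte[7]=A5: continuation. acc=(acc<<6)|0x25=0x2E5
Completed: cp=U+02E5 (starts at byte 6)
Byte[8]=C3: 2-byte lead, need 1 cont bytes. acc=0x3
Byte[9]=BE: continuation. acc=(acc<<6)|0x3E=0xFE
Completed: cp=U+00FE (starts at byte 8)
Byte[10]=F0: 4-byte lead, need 3 cont bytes. acc=0x0
Byte[11]=99: continuation. acc=(acc<<6)|0x19=0x19
Byte[12]=BA: continuation. acc=(acc<<6)|0x3A=0x67A
Byte[13]=88: continuation. acc=(acc<<6)|0x08=0x19E88
Completed: cp=U+19E88 (starts at byte 10)
Byte[14]=F0: 4-byte lead, need 3 cont bytes. acc=0x0
Byte[15]=A4: continuation. acc=(acc<<6)|0x24=0x24
Byte[16]=A7: continuation. acc=(acc<<6)|0x27=0x927
Byte[17]=98: continuation. acc=(acc<<6)|0x18=0x249D8
Completed: cp=U+249D8 (starts at byte 14)

Answer: 0 2 5 6 8 10 14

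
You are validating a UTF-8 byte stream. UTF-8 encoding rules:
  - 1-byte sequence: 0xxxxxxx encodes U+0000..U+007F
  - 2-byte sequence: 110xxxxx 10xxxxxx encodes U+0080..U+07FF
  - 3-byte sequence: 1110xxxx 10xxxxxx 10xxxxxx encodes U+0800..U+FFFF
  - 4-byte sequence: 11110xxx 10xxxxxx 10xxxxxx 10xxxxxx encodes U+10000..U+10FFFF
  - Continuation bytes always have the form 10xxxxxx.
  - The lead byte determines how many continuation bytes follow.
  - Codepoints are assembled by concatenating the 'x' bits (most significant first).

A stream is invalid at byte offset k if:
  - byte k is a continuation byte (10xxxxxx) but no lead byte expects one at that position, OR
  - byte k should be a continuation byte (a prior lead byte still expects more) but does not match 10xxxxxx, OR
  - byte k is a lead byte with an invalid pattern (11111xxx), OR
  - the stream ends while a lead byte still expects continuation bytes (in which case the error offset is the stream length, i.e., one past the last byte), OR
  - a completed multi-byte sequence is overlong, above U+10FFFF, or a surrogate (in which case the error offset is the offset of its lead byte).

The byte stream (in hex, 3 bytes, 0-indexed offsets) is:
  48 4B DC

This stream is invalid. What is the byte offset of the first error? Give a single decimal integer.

Byte[0]=48: 1-byte ASCII. cp=U+0048
Byte[1]=4B: 1-byte ASCII. cp=U+004B
Byte[2]=DC: 2-byte lead, need 1 cont bytes. acc=0x1C
Byte[3]: stream ended, expected continuation. INVALID

Answer: 3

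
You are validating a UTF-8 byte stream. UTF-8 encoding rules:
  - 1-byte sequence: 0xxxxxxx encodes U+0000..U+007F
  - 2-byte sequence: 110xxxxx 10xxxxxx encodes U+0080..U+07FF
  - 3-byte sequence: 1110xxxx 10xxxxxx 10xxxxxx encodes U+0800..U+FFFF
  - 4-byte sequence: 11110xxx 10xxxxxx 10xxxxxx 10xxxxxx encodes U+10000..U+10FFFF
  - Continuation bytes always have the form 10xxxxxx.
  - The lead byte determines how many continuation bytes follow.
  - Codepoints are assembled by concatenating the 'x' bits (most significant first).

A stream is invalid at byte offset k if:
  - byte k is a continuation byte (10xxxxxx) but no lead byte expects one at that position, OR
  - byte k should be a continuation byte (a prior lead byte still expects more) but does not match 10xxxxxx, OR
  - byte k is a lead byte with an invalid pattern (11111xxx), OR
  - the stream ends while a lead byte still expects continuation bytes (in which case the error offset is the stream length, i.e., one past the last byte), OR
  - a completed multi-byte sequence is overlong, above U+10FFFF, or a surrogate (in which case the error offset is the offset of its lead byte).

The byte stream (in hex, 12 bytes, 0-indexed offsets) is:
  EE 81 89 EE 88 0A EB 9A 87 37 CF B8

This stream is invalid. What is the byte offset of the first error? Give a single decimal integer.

Byte[0]=EE: 3-byte lead, need 2 cont bytes. acc=0xE
Byte[1]=81: continuation. acc=(acc<<6)|0x01=0x381
Byte[2]=89: continuation. acc=(acc<<6)|0x09=0xE049
Completed: cp=U+E049 (starts at byte 0)
Byte[3]=EE: 3-byte lead, need 2 cont bytes. acc=0xE
Byte[4]=88: continuation. acc=(acc<<6)|0x08=0x388
Byte[5]=0A: expected 10xxxxxx continuation. INVALID

Answer: 5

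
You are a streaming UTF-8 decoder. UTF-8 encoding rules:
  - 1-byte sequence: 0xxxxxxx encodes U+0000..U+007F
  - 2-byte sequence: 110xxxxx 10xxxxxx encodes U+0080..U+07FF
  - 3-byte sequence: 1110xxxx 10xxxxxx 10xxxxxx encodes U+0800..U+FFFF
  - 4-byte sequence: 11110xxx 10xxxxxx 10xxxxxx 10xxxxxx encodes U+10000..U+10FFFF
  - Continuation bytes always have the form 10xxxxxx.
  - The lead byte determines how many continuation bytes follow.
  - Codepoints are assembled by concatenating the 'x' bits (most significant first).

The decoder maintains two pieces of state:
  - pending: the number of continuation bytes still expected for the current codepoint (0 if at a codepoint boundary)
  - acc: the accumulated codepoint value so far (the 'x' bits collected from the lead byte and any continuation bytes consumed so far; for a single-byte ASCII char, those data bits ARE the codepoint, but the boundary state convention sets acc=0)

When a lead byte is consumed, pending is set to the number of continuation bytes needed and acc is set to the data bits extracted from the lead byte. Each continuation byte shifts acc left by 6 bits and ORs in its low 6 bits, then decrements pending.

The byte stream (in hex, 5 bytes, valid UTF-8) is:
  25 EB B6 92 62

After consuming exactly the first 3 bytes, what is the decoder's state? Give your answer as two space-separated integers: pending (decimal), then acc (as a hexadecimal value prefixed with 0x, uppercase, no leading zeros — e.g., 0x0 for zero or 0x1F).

Byte[0]=25: 1-byte. pending=0, acc=0x0
Byte[1]=EB: 3-byte lead. pending=2, acc=0xB
Byte[2]=B6: continuation. acc=(acc<<6)|0x36=0x2F6, pending=1

Answer: 1 0x2F6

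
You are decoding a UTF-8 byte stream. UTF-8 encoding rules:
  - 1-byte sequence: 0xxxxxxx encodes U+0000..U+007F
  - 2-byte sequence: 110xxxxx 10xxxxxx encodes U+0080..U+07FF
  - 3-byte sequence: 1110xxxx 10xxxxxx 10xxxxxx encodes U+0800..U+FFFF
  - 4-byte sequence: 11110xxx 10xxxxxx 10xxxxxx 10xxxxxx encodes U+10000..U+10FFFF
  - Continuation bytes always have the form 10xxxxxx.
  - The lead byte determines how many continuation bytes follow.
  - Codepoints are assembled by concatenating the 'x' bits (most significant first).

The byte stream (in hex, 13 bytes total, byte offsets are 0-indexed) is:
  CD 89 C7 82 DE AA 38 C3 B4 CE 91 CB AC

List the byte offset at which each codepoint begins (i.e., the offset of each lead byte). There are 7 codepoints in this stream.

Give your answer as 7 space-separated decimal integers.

Byte[0]=CD: 2-byte lead, need 1 cont bytes. acc=0xD
Byte[1]=89: continuation. acc=(acc<<6)|0x09=0x349
Completed: cp=U+0349 (starts at byte 0)
Byte[2]=C7: 2-byte lead, need 1 cont bytes. acc=0x7
Byte[3]=82: continuation. acc=(acc<<6)|0x02=0x1C2
Completed: cp=U+01C2 (starts at byte 2)
Byte[4]=DE: 2-byte lead, need 1 cont bytes. acc=0x1E
Byte[5]=AA: continuation. acc=(acc<<6)|0x2A=0x7AA
Completed: cp=U+07AA (starts at byte 4)
Byte[6]=38: 1-byte ASCII. cp=U+0038
Byte[7]=C3: 2-byte lead, need 1 cont bytes. acc=0x3
Byte[8]=B4: continuation. acc=(acc<<6)|0x34=0xF4
Completed: cp=U+00F4 (starts at byte 7)
Byte[9]=CE: 2-byte lead, need 1 cont bytes. acc=0xE
Byte[10]=91: continuation. acc=(acc<<6)|0x11=0x391
Completed: cp=U+0391 (starts at byte 9)
Byte[11]=CB: 2-byte lead, need 1 cont bytes. acc=0xB
Byte[12]=AC: continuation. acc=(acc<<6)|0x2C=0x2EC
Completed: cp=U+02EC (starts at byte 11)

Answer: 0 2 4 6 7 9 11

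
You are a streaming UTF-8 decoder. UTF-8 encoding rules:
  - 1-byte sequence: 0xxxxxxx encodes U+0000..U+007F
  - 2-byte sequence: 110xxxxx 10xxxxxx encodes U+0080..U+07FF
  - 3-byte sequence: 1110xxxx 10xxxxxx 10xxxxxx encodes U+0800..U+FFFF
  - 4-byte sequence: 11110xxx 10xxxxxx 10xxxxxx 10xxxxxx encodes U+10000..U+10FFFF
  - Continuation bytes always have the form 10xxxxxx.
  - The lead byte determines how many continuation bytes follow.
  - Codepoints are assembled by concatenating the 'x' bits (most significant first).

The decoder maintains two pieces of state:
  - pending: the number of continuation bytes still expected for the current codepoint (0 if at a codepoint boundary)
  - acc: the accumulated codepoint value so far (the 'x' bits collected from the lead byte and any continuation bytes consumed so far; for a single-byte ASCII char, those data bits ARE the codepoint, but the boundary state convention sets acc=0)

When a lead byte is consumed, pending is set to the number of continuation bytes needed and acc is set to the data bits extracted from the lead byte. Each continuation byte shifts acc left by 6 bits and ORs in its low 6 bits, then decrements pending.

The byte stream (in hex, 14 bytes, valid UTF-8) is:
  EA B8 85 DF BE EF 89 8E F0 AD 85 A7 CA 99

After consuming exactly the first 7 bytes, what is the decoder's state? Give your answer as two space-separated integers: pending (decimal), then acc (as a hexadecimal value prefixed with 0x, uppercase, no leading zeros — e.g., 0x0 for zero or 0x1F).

Byte[0]=EA: 3-byte lead. pending=2, acc=0xA
Byte[1]=B8: continuation. acc=(acc<<6)|0x38=0x2B8, pending=1
Byte[2]=85: continuation. acc=(acc<<6)|0x05=0xAE05, pending=0
Byte[3]=DF: 2-byte lead. pending=1, acc=0x1F
Byte[4]=BE: continuation. acc=(acc<<6)|0x3E=0x7FE, pending=0
Byte[5]=EF: 3-byte lead. pending=2, acc=0xF
Byte[6]=89: continuation. acc=(acc<<6)|0x09=0x3C9, pending=1

Answer: 1 0x3C9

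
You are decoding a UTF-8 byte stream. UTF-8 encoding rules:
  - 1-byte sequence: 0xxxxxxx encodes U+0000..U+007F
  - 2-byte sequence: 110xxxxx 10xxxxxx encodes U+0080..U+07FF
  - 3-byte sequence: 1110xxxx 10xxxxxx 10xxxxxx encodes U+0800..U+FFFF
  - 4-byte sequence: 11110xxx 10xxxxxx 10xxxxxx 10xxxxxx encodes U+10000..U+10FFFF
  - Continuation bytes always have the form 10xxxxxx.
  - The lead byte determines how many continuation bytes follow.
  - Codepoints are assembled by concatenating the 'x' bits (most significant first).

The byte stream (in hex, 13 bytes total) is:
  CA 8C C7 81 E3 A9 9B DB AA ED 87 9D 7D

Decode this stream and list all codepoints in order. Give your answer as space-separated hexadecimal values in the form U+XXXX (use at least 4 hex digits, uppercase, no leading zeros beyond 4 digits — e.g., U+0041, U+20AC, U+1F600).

Answer: U+028C U+01C1 U+3A5B U+06EA U+D1DD U+007D

Derivation:
Byte[0]=CA: 2-byte lead, need 1 cont bytes. acc=0xA
Byte[1]=8C: continuation. acc=(acc<<6)|0x0C=0x28C
Completed: cp=U+028C (starts at byte 0)
Byte[2]=C7: 2-byte lead, need 1 cont bytes. acc=0x7
Byte[3]=81: continuation. acc=(acc<<6)|0x01=0x1C1
Completed: cp=U+01C1 (starts at byte 2)
Byte[4]=E3: 3-byte lead, need 2 cont bytes. acc=0x3
Byte[5]=A9: continuation. acc=(acc<<6)|0x29=0xE9
Byte[6]=9B: continuation. acc=(acc<<6)|0x1B=0x3A5B
Completed: cp=U+3A5B (starts at byte 4)
Byte[7]=DB: 2-byte lead, need 1 cont bytes. acc=0x1B
Byte[8]=AA: continuation. acc=(acc<<6)|0x2A=0x6EA
Completed: cp=U+06EA (starts at byte 7)
Byte[9]=ED: 3-byte lead, need 2 cont bytes. acc=0xD
Byte[10]=87: continuation. acc=(acc<<6)|0x07=0x347
Byte[11]=9D: continuation. acc=(acc<<6)|0x1D=0xD1DD
Completed: cp=U+D1DD (starts at byte 9)
Byte[12]=7D: 1-byte ASCII. cp=U+007D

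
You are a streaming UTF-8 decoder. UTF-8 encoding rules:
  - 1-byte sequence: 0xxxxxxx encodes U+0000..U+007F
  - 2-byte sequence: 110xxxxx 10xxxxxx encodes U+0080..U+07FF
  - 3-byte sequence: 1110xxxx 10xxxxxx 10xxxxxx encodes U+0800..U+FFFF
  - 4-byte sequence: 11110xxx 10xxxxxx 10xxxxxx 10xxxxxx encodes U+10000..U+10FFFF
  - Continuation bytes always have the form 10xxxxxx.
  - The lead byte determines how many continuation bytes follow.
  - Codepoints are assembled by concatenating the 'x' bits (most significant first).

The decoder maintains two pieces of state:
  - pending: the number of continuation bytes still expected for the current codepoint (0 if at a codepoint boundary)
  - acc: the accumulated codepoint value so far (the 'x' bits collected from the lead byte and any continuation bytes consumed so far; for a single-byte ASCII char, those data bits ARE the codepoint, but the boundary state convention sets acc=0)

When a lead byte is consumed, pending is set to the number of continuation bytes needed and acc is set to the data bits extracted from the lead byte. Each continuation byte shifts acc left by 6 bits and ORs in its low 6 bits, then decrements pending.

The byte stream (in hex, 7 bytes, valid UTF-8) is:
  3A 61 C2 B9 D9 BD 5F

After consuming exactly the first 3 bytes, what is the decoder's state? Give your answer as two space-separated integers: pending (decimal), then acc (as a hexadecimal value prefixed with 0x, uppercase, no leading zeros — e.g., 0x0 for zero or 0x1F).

Byte[0]=3A: 1-byte. pending=0, acc=0x0
Byte[1]=61: 1-byte. pending=0, acc=0x0
Byte[2]=C2: 2-byte lead. pending=1, acc=0x2

Answer: 1 0x2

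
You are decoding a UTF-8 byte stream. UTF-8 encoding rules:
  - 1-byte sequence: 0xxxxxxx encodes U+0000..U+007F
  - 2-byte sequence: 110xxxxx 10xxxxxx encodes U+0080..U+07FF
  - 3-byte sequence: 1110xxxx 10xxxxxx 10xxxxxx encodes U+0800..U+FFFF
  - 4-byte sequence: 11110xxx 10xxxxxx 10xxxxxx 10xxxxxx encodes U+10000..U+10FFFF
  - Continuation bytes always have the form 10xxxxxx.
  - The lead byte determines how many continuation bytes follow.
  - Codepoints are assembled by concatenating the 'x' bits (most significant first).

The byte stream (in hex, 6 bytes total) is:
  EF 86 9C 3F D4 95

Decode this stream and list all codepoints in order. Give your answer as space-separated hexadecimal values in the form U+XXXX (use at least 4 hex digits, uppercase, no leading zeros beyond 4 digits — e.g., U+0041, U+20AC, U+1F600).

Byte[0]=EF: 3-byte lead, need 2 cont bytes. acc=0xF
Byte[1]=86: continuation. acc=(acc<<6)|0x06=0x3C6
Byte[2]=9C: continuation. acc=(acc<<6)|0x1C=0xF19C
Completed: cp=U+F19C (starts at byte 0)
Byte[3]=3F: 1-byte ASCII. cp=U+003F
Byte[4]=D4: 2-byte lead, need 1 cont bytes. acc=0x14
Byte[5]=95: continuation. acc=(acc<<6)|0x15=0x515
Completed: cp=U+0515 (starts at byte 4)

Answer: U+F19C U+003F U+0515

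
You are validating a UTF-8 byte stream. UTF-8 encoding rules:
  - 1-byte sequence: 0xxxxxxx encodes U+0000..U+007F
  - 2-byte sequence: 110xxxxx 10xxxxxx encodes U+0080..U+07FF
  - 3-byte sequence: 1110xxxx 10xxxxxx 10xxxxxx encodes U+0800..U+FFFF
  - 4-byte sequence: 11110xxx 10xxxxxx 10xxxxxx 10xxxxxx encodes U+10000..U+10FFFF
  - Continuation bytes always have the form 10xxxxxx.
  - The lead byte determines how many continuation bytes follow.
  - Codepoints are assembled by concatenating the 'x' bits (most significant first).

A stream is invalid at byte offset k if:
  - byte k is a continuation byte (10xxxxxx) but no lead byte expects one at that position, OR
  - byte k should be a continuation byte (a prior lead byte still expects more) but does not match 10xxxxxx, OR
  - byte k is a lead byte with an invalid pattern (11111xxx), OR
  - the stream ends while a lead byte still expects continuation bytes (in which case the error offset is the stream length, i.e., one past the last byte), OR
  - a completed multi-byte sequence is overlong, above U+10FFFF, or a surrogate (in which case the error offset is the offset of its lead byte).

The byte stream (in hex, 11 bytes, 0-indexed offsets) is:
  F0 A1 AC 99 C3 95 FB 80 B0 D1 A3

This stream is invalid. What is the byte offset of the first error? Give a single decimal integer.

Answer: 6

Derivation:
Byte[0]=F0: 4-byte lead, need 3 cont bytes. acc=0x0
Byte[1]=A1: continuation. acc=(acc<<6)|0x21=0x21
Byte[2]=AC: continuation. acc=(acc<<6)|0x2C=0x86C
Byte[3]=99: continuation. acc=(acc<<6)|0x19=0x21B19
Completed: cp=U+21B19 (starts at byte 0)
Byte[4]=C3: 2-byte lead, need 1 cont bytes. acc=0x3
Byte[5]=95: continuation. acc=(acc<<6)|0x15=0xD5
Completed: cp=U+00D5 (starts at byte 4)
Byte[6]=FB: INVALID lead byte (not 0xxx/110x/1110/11110)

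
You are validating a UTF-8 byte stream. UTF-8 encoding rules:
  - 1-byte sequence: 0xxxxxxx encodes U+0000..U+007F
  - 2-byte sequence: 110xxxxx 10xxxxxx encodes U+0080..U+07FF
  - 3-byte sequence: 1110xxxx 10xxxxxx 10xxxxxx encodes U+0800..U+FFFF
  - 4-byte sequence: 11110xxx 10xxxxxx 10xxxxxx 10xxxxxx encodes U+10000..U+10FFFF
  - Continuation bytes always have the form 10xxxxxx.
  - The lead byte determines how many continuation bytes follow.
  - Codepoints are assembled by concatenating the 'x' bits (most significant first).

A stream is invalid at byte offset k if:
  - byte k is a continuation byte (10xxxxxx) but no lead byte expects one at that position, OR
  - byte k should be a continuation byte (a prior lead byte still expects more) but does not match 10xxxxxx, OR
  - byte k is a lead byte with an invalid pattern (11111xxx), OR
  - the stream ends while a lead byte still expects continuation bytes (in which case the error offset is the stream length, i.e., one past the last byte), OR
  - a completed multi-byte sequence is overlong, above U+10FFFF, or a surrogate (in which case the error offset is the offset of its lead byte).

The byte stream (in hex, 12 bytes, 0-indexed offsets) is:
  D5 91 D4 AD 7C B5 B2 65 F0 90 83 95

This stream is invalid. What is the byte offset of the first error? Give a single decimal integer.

Byte[0]=D5: 2-byte lead, need 1 cont bytes. acc=0x15
Byte[1]=91: continuation. acc=(acc<<6)|0x11=0x551
Completed: cp=U+0551 (starts at byte 0)
Byte[2]=D4: 2-byte lead, need 1 cont bytes. acc=0x14
Byte[3]=AD: continuation. acc=(acc<<6)|0x2D=0x52D
Completed: cp=U+052D (starts at byte 2)
Byte[4]=7C: 1-byte ASCII. cp=U+007C
Byte[5]=B5: INVALID lead byte (not 0xxx/110x/1110/11110)

Answer: 5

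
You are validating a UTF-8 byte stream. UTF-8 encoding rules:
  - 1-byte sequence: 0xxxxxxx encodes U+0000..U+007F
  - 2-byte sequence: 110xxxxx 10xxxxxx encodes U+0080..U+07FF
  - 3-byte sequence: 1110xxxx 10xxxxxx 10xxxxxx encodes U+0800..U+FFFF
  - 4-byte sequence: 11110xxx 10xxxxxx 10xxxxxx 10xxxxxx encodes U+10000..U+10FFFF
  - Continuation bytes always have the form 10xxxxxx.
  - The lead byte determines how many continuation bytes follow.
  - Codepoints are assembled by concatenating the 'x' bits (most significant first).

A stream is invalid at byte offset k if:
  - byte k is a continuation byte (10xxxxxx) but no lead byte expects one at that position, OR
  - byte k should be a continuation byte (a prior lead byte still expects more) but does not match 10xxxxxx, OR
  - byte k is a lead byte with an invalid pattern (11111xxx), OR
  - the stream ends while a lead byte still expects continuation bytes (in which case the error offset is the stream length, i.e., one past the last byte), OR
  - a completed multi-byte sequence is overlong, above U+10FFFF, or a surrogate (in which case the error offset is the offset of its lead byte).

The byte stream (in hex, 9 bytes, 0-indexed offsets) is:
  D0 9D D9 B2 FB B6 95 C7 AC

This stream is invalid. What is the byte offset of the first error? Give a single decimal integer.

Answer: 4

Derivation:
Byte[0]=D0: 2-byte lead, need 1 cont bytes. acc=0x10
Byte[1]=9D: continuation. acc=(acc<<6)|0x1D=0x41D
Completed: cp=U+041D (starts at byte 0)
Byte[2]=D9: 2-byte lead, need 1 cont bytes. acc=0x19
Byte[3]=B2: continuation. acc=(acc<<6)|0x32=0x672
Completed: cp=U+0672 (starts at byte 2)
Byte[4]=FB: INVALID lead byte (not 0xxx/110x/1110/11110)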